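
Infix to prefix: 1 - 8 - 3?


left-to-right (same/higher precedence on left): tree is (- (- 1 8) 3)
Prefix: - - 1 8 3


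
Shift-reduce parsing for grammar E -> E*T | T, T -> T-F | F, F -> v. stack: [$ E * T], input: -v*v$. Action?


'-' can extend T; shift to build T -> T-F
Action: shift


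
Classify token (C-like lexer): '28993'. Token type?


Pattern: digits only
Type: INTEGER_LITERAL


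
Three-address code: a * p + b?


Break into single-operator statements:
t1 = a * p
t2 = t1 + b


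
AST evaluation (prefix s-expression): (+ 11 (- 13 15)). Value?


Evaluate inner: (- 13 15) = -2
Evaluate root: (+ 11 -2) = 9
Result: 9


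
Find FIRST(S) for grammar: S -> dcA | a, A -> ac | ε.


Per alternative of S: FIRST(dcA) = {d}; FIRST(a) = {a}
FIRST(S) = {a, d}


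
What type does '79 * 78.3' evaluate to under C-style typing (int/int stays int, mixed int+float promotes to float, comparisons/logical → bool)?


Operand types: int * float
Rule: mixed int/float promotes to float; int/int stays int
Result type: float


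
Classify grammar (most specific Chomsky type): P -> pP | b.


Right-linear: every RHS is a terminal or a terminal followed by one nonterminal
Classification: Type 3 (Regular)


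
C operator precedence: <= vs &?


'<=' is relational (level 7); '&' is bitwise AND (level 5)
Higher level binds tighter
'<=' has higher precedence than '&'


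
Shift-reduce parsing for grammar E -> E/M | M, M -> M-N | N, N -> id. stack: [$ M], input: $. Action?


lookahead ∉ {-} so M won't extend; reduce E -> M
Action: reduce (E -> M)


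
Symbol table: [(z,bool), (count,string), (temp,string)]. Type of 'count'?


Lookup 'count' → type string


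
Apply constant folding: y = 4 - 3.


4 - 3 = 1 at compile time
Optimized: y = 1


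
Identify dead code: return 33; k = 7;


statement follows a return and is unreachable
Dead: 'k = 7'


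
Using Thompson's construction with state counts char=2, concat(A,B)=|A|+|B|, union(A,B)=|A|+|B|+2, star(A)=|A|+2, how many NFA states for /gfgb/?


Syntax tree has 4 char leaf(s), 0 union(s), 0 star(s)
chars contribute 4×2 = 8; each union adds +2; each star adds +2
Total: 8 + 0 + 0 = 8 states


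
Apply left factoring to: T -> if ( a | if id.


Common prefix: 'if'
Factored: T -> if T', T' -> ( a | id


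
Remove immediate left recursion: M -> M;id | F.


Left-recursive alternatives: M;id; non-recursive: F
Introduce M': M -> FM', M' -> ;idM' | ε


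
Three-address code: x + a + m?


Break into single-operator statements:
t1 = x + a
t2 = t1 + m


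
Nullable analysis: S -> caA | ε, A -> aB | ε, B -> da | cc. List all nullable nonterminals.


A nonterminal is nullable iff some alternative derives ε (directly, or every symbol in it is nullable)
Nullable: {A, S}


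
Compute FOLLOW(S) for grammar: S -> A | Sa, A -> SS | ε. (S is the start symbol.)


$ ∈ FOLLOW(S). For each A -> αBβ: add FIRST(β)\{ε} to FOLLOW(B); if β nullable, add FOLLOW(A).
FOLLOW(S) = {$, a}


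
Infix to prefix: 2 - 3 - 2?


left-to-right (same/higher precedence on left): tree is (- (- 2 3) 2)
Prefix: - - 2 3 2


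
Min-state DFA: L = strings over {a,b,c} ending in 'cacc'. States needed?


Track the longest suffix of input matching a prefix of 'cacc': 5 classes (prefixes of length 0..4)
Minimal DFA: 5 states


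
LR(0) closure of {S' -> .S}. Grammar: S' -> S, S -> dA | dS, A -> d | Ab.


Start: S' -> .S
For each item with dot before a nonterminal B, add B -> .γ for every B-production
Closure: [S' -> .S, S -> .dA, S -> .dS]


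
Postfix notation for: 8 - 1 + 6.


Left to right (same or higher precedence on left)
Postfix: 8 1 - 6 +


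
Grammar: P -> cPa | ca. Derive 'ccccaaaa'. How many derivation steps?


Derivation: P => cPa => ccPaa => cccPaaa => ccccaaaa
Steps: 4


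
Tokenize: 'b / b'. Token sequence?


Scan left to right, longest-match per lexeme
Tokens: ID(b), OP(/), ID(b)


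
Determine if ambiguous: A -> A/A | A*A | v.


'v/v*v' has two parse trees (no precedence encoded between / and *)
Ambiguous


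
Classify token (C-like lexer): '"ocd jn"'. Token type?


Pattern: double-quoted sequence
Type: STRING_LITERAL


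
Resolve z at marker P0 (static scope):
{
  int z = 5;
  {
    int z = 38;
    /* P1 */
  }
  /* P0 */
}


z declared in the same block as P0
z = 5


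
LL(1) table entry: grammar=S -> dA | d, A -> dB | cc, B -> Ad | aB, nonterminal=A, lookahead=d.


For [A, d]: 'd' ∈ FIRST(dB)
Entry: A -> dB


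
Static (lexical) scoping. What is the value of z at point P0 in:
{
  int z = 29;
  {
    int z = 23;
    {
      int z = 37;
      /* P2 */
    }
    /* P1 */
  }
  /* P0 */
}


z declared in the same block as P0
z = 29


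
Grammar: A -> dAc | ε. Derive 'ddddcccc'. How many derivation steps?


Derivation: A => dAc => ddAcc => dddAccc => ddddAcccc => ddddcccc
Steps: 5


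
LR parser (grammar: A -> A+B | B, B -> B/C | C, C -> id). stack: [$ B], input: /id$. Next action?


shift '/' to continue B -> B/C
Action: shift


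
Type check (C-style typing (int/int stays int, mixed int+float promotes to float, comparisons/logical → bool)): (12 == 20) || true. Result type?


Operand types: bool || bool
Rule: logical operators take bool operands and yield bool
Result type: bool


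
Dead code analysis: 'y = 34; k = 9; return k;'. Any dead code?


y is assigned but never read
Dead: 'y = 34'


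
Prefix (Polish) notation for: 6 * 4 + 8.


left-to-right (same/higher precedence on left): tree is (+ (* 6 4) 8)
Prefix: + * 6 4 8


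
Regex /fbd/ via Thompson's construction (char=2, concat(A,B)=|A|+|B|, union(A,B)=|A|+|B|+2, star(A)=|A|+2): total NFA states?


Syntax tree has 3 char leaf(s), 0 union(s), 0 star(s)
chars contribute 3×2 = 6; each union adds +2; each star adds +2
Total: 6 + 0 + 0 = 6 states


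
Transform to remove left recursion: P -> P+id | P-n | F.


Left-recursive alternatives: P+id, P-n; non-recursive: F
Introduce P': P -> FP', P' -> +idP' | -nP' | ε


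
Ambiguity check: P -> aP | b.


right-linear, alternatives start with distinct terminals 'a' vs 'b': unique leftmost derivation
Unambiguous


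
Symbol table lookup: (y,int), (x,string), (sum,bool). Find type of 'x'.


Lookup 'x' → type string


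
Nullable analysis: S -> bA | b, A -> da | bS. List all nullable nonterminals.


A nonterminal is nullable iff some alternative derives ε (directly, or every symbol in it is nullable)
Nullable: {}


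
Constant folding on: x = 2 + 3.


2 + 3 = 5 at compile time
Optimized: x = 5


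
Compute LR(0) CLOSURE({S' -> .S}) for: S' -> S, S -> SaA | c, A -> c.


Start: S' -> .S
For each item with dot before a nonterminal B, add B -> .γ for every B-production
Closure: [S' -> .S, S -> .SaA, S -> .c]


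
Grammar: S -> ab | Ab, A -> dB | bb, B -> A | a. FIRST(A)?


Per alternative of A: FIRST(dB) = {d}; FIRST(bb) = {b}
FIRST(A) = {b, d}


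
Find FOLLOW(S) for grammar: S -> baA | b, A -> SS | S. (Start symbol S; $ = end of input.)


$ ∈ FOLLOW(S). For each A -> αBβ: add FIRST(β)\{ε} to FOLLOW(B); if β nullable, add FOLLOW(A).
FOLLOW(S) = {$, b}


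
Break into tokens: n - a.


Scan left to right, longest-match per lexeme
Tokens: ID(n), OP(-), ID(a)


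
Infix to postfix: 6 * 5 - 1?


Left to right (same or higher precedence on left)
Postfix: 6 5 * 1 -


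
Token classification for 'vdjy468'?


Pattern: letter/underscore followed by alphanumerics, not a keyword
Type: IDENTIFIER


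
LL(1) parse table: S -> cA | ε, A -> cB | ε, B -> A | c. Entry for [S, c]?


For [S, c]: 'c' ∈ FIRST(cA)
Entry: S -> cA


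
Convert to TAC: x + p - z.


Break into single-operator statements:
t1 = x + p
t2 = t1 - z


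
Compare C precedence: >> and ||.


'>>' is shift (level 8); '||' is logical OR (level 1)
Higher level binds tighter
'>>' has higher precedence than '||'


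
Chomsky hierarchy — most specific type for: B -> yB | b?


Right-linear: every RHS is a terminal or a terminal followed by one nonterminal
Classification: Type 3 (Regular)


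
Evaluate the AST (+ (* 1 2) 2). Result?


Evaluate inner: (* 1 2) = 2
Evaluate root: (+ 2 2) = 4
Result: 4


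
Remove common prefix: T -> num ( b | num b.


Common prefix: 'num'
Factored: T -> num T', T' -> ( b | b


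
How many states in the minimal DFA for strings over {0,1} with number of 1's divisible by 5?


Track (count of 1) mod 5: states 0..4, accept at 0
Minimal DFA: 5 states


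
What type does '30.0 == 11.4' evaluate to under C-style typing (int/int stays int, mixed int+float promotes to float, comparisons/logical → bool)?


Operand types: float == float
Rule: comparison yields bool
Result type: bool


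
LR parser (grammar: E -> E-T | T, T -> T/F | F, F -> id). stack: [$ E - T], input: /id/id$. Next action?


'/' can extend T; shift to build T -> T/F
Action: shift


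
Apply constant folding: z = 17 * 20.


17 * 20 = 340 at compile time
Optimized: z = 340


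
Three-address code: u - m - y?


Break into single-operator statements:
t1 = u - m
t2 = t1 - y


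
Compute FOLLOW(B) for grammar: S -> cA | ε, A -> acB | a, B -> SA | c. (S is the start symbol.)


$ ∈ FOLLOW(S). For each A -> αBβ: add FIRST(β)\{ε} to FOLLOW(B); if β nullable, add FOLLOW(A).
FOLLOW(B) = {$, a}


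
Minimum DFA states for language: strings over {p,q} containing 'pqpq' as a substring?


KMP-style automaton: 4 progress states + 1 absorbing accept = 5
Minimal DFA: 5 states


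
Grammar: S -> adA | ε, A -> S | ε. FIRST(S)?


Per alternative of S: FIRST(adA) = {a}; FIRST(ε) = {ε}
FIRST(S) = {a, ε}


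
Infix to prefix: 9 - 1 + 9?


left-to-right (same/higher precedence on left): tree is (+ (- 9 1) 9)
Prefix: + - 9 1 9


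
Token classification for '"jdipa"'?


Pattern: double-quoted sequence
Type: STRING_LITERAL


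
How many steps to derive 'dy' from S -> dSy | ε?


Derivation: S => dSy => dy
Steps: 2


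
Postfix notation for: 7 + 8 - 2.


Left to right (same or higher precedence on left)
Postfix: 7 8 + 2 -


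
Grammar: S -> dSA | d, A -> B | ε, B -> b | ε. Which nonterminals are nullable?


A nonterminal is nullable iff some alternative derives ε (directly, or every symbol in it is nullable)
Nullable: {A, B}


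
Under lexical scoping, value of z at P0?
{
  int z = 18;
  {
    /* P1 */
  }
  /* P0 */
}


z declared in the same block as P0
z = 18


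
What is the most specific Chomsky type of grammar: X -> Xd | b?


Left-linear: every RHS is a terminal or one nonterminal followed by a terminal
Classification: Type 3 (Regular)


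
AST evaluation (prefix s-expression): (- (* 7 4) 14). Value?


Evaluate inner: (* 7 4) = 28
Evaluate root: (- 28 14) = 14
Result: 14


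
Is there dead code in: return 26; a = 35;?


statement follows a return and is unreachable
Dead: 'a = 35'


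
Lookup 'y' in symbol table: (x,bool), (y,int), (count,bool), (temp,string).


Lookup 'y' → type int


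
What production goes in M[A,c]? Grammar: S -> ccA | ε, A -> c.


For [A, c]: 'c' ∈ FIRST(c)
Entry: A -> c


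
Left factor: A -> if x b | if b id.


Common prefix: 'if'
Factored: A -> if A', A' -> x b | b id


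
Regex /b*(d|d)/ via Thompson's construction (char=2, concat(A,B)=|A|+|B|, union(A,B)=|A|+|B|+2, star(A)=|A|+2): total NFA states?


Syntax tree has 3 char leaf(s), 1 union(s), 1 star(s)
chars contribute 3×2 = 6; each union adds +2; each star adds +2
Total: 6 + 2 + 2 = 10 states


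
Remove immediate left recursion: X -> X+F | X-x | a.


Left-recursive alternatives: X+F, X-x; non-recursive: a
Introduce X': X -> aX', X' -> +FX' | -xX' | ε


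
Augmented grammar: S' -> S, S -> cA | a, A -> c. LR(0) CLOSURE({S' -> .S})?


Start: S' -> .S
For each item with dot before a nonterminal B, add B -> .γ for every B-production
Closure: [S' -> .S, S -> .cA, S -> .a]


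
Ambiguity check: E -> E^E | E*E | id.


'id^id*id' has two parse trees (no precedence encoded between ^ and *)
Ambiguous


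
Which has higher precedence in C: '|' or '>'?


'>' is relational (level 7); '|' is bitwise OR (level 3)
Higher level binds tighter
'>' has higher precedence than '|'


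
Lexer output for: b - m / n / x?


Scan left to right, longest-match per lexeme
Tokens: ID(b), OP(-), ID(m), OP(/), ID(n), OP(/), ID(x)


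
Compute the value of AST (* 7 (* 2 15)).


Evaluate inner: (* 2 15) = 30
Evaluate root: (* 7 30) = 210
Result: 210


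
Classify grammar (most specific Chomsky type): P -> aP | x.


Right-linear: every RHS is a terminal or a terminal followed by one nonterminal
Classification: Type 3 (Regular)


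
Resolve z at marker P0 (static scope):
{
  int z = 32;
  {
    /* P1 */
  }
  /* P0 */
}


z declared in the same block as P0
z = 32


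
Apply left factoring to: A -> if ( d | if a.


Common prefix: 'if'
Factored: A -> if A', A' -> ( d | a


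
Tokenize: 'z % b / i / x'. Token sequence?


Scan left to right, longest-match per lexeme
Tokens: ID(z), OP(%), ID(b), OP(/), ID(i), OP(/), ID(x)


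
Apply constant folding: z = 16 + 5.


16 + 5 = 21 at compile time
Optimized: z = 21


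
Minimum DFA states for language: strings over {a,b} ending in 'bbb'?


Track the longest suffix of input matching a prefix of 'bbb': 4 classes (prefixes of length 0..3)
Minimal DFA: 4 states


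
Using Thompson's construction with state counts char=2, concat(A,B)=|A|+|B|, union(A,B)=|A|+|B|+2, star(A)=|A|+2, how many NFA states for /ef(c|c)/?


Syntax tree has 4 char leaf(s), 1 union(s), 0 star(s)
chars contribute 4×2 = 8; each union adds +2; each star adds +2
Total: 8 + 2 + 0 = 10 states


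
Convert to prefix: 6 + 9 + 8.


left-to-right (same/higher precedence on left): tree is (+ (+ 6 9) 8)
Prefix: + + 6 9 8


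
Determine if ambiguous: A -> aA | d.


right-linear, alternatives start with distinct terminals 'a' vs 'd': unique leftmost derivation
Unambiguous


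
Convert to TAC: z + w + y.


Break into single-operator statements:
t1 = z + w
t2 = t1 + y


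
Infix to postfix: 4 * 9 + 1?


Left to right (same or higher precedence on left)
Postfix: 4 9 * 1 +


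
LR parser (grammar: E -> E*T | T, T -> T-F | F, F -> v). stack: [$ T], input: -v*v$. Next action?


shift '-' to continue T -> T-F
Action: shift


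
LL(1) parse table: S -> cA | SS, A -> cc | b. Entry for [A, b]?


For [A, b]: 'b' ∈ FIRST(b)
Entry: A -> b


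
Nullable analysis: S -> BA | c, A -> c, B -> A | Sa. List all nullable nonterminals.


A nonterminal is nullable iff some alternative derives ε (directly, or every symbol in it is nullable)
Nullable: {}


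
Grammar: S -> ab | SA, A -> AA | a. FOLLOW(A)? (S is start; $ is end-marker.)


$ ∈ FOLLOW(S). For each A -> αBβ: add FIRST(β)\{ε} to FOLLOW(B); if β nullable, add FOLLOW(A).
FOLLOW(A) = {$, a}


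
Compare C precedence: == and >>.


'>>' is shift (level 8); '==' is equality (level 6)
Higher level binds tighter
'>>' has higher precedence than '=='


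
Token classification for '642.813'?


Pattern: digits with a decimal point
Type: FLOAT_LITERAL


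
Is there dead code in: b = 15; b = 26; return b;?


first assignment to b is overwritten before any read
Dead: 'b = 15'


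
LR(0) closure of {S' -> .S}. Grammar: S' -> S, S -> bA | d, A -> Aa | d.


Start: S' -> .S
For each item with dot before a nonterminal B, add B -> .γ for every B-production
Closure: [S' -> .S, S -> .bA, S -> .d]


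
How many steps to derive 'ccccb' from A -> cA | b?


Derivation: A => cA => ccA => cccA => ccccA => ccccb
Steps: 5


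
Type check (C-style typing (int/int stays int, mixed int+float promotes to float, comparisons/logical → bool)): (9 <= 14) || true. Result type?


Operand types: bool || bool
Rule: logical operators take bool operands and yield bool
Result type: bool


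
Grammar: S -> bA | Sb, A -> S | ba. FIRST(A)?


Per alternative of A: FIRST(S) = {b}; FIRST(ba) = {b}
FIRST(A) = {b}


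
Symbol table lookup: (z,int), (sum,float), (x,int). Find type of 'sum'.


Lookup 'sum' → type float


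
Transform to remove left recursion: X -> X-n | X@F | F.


Left-recursive alternatives: X-n, X@F; non-recursive: F
Introduce X': X -> FX', X' -> -nX' | @FX' | ε


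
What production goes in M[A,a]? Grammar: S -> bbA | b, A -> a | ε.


For [A, a]: 'a' ∈ FIRST(a)
Entry: A -> a


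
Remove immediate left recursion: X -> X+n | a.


Left-recursive alternatives: X+n; non-recursive: a
Introduce X': X -> aX', X' -> +nX' | ε


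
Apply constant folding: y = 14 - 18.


14 - 18 = -4 at compile time
Optimized: y = -4


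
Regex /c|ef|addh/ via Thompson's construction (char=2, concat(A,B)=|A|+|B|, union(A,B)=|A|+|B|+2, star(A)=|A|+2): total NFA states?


Syntax tree has 7 char leaf(s), 2 union(s), 0 star(s)
chars contribute 7×2 = 14; each union adds +2; each star adds +2
Total: 14 + 4 + 0 = 18 states


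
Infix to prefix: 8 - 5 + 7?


left-to-right (same/higher precedence on left): tree is (+ (- 8 5) 7)
Prefix: + - 8 5 7


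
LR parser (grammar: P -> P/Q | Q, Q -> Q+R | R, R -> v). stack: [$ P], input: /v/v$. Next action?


shift '/' to continue P -> P/Q
Action: shift


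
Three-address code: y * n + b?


Break into single-operator statements:
t1 = y * n
t2 = t1 + b


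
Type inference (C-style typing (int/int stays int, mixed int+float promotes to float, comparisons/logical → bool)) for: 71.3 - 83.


Operand types: float - int
Rule: mixed int/float promotes to float; int/int stays int
Result type: float


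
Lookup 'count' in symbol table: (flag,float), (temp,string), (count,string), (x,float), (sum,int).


Lookup 'count' → type string


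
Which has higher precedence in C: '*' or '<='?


'*' is multiplicative (level 10); '<=' is relational (level 7)
Higher level binds tighter
'*' has higher precedence than '<='


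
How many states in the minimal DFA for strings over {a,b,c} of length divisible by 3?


Track length mod 3: states 0..2, accept at 0
Minimal DFA: 3 states


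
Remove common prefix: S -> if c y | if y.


Common prefix: 'if'
Factored: S -> if S', S' -> c y | y


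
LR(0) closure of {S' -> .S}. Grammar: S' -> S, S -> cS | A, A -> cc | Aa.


Start: S' -> .S
For each item with dot before a nonterminal B, add B -> .γ for every B-production
Closure: [S' -> .S, S -> .cS, S -> .A, A -> .cc, A -> .Aa]


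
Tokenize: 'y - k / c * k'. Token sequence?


Scan left to right, longest-match per lexeme
Tokens: ID(y), OP(-), ID(k), OP(/), ID(c), OP(*), ID(k)


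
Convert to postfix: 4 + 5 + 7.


Left to right (same or higher precedence on left)
Postfix: 4 5 + 7 +


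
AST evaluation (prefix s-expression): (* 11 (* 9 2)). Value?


Evaluate inner: (* 9 2) = 18
Evaluate root: (* 11 18) = 198
Result: 198


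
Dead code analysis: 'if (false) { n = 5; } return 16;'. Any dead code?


condition is constant false, so the whole block is unreachable
Dead: 'if (false) { n = 5; }'


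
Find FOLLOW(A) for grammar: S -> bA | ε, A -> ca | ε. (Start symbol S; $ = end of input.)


$ ∈ FOLLOW(S). For each A -> αBβ: add FIRST(β)\{ε} to FOLLOW(B); if β nullable, add FOLLOW(A).
FOLLOW(A) = {$}


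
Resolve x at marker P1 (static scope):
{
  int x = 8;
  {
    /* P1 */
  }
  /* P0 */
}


P1's block does not declare x; resolves to the enclosing declaration at depth 0
x = 8


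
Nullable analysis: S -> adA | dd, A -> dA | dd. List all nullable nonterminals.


A nonterminal is nullable iff some alternative derives ε (directly, or every symbol in it is nullable)
Nullable: {}


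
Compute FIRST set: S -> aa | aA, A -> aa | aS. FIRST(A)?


Per alternative of A: FIRST(aa) = {a}; FIRST(aS) = {a}
FIRST(A) = {a}


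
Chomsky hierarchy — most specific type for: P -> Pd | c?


Left-linear: every RHS is a terminal or one nonterminal followed by a terminal
Classification: Type 3 (Regular)


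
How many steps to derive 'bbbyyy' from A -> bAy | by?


Derivation: A => bAy => bbAyy => bbbyyy
Steps: 3


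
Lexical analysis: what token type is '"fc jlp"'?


Pattern: double-quoted sequence
Type: STRING_LITERAL


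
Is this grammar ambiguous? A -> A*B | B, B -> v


precedence layered via separate nonterminal B: deterministic
Unambiguous


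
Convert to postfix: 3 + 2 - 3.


Left to right (same or higher precedence on left)
Postfix: 3 2 + 3 -


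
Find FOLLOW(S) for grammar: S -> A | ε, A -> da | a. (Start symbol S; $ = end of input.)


$ ∈ FOLLOW(S). For each A -> αBβ: add FIRST(β)\{ε} to FOLLOW(B); if β nullable, add FOLLOW(A).
FOLLOW(S) = {$}


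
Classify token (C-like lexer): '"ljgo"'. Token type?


Pattern: double-quoted sequence
Type: STRING_LITERAL


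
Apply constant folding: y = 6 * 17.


6 * 17 = 102 at compile time
Optimized: y = 102


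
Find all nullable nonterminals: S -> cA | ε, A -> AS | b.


A nonterminal is nullable iff some alternative derives ε (directly, or every symbol in it is nullable)
Nullable: {S}


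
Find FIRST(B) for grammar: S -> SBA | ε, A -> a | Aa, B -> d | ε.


Per alternative of B: FIRST(d) = {d}; FIRST(ε) = {ε}
FIRST(B) = {d, ε}


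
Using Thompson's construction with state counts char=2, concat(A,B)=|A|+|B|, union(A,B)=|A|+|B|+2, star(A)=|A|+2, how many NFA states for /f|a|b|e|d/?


Syntax tree has 5 char leaf(s), 4 union(s), 0 star(s)
chars contribute 5×2 = 10; each union adds +2; each star adds +2
Total: 10 + 8 + 0 = 18 states


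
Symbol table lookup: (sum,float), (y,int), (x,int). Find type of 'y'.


Lookup 'y' → type int


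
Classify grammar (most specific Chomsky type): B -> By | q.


Left-linear: every RHS is a terminal or one nonterminal followed by a terminal
Classification: Type 3 (Regular)


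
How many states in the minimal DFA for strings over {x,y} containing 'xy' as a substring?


KMP-style automaton: 2 progress states + 1 absorbing accept = 3
Minimal DFA: 3 states


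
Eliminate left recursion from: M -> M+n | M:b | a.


Left-recursive alternatives: M+n, M:b; non-recursive: a
Introduce M': M -> aM', M' -> +nM' | :bM' | ε


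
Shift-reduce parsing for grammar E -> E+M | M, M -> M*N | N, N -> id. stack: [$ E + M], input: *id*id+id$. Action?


'*' can extend M; shift to build M -> M*N
Action: shift


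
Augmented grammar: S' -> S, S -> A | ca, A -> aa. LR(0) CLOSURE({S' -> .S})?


Start: S' -> .S
For each item with dot before a nonterminal B, add B -> .γ for every B-production
Closure: [S' -> .S, S -> .A, S -> .ca, A -> .aa]


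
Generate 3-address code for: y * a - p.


Break into single-operator statements:
t1 = y * a
t2 = t1 - p


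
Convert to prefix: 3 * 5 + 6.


left-to-right (same/higher precedence on left): tree is (+ (* 3 5) 6)
Prefix: + * 3 5 6


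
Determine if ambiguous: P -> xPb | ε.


balanced x^n…b^n: each string has a unique parse
Unambiguous


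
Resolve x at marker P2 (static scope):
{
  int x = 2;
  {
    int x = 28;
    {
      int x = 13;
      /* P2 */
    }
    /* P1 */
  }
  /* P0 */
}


x declared in the same block as P2
x = 13


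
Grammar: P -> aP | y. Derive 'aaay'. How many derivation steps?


Derivation: P => aP => aaP => aaaP => aaay
Steps: 4


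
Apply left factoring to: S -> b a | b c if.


Common prefix: 'b'
Factored: S -> b S', S' -> a | c if


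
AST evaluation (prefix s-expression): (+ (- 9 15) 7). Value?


Evaluate inner: (- 9 15) = -6
Evaluate root: (+ -6 7) = 1
Result: 1


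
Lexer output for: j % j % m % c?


Scan left to right, longest-match per lexeme
Tokens: ID(j), OP(%), ID(j), OP(%), ID(m), OP(%), ID(c)


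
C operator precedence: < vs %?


'%' is multiplicative (level 10); '<' is relational (level 7)
Higher level binds tighter
'%' has higher precedence than '<'


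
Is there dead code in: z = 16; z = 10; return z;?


first assignment to z is overwritten before any read
Dead: 'z = 16'


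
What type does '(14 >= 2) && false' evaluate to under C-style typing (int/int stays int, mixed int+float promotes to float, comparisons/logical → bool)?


Operand types: bool && bool
Rule: logical operators take bool operands and yield bool
Result type: bool


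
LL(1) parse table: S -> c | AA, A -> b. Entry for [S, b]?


For [S, b]: 'b' ∈ FIRST(AA)
Entry: S -> AA


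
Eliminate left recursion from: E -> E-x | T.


Left-recursive alternatives: E-x; non-recursive: T
Introduce E': E -> TE', E' -> -xE' | ε


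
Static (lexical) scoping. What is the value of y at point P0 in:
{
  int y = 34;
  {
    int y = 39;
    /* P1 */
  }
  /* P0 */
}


y declared in the same block as P0
y = 34


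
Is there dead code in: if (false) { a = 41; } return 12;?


condition is constant false, so the whole block is unreachable
Dead: 'if (false) { a = 41; }'


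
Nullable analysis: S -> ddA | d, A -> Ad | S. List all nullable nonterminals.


A nonterminal is nullable iff some alternative derives ε (directly, or every symbol in it is nullable)
Nullable: {}


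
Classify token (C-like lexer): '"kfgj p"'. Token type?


Pattern: double-quoted sequence
Type: STRING_LITERAL


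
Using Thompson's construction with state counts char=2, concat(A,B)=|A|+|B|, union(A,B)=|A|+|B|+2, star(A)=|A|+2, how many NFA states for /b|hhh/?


Syntax tree has 4 char leaf(s), 1 union(s), 0 star(s)
chars contribute 4×2 = 8; each union adds +2; each star adds +2
Total: 8 + 2 + 0 = 10 states


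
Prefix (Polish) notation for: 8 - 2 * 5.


'*' binds tighter: tree is (- 8 (* 2 5))
Prefix: - 8 * 2 5


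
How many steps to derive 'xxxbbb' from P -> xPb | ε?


Derivation: P => xPb => xxPbb => xxxPbbb => xxxbbb
Steps: 4


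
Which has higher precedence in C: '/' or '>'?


'/' is multiplicative (level 10); '>' is relational (level 7)
Higher level binds tighter
'/' has higher precedence than '>'


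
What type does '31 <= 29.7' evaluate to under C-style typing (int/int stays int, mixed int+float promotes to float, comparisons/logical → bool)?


Operand types: int <= float
Rule: comparison yields bool
Result type: bool


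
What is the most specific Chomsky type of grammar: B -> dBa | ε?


Single nonterminal LHS, but d^n a^n is not regular
Classification: Type 2 (Context-Free)


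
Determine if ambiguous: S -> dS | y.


right-linear, alternatives start with distinct terminals 'd' vs 'y': unique leftmost derivation
Unambiguous


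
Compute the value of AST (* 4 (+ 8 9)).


Evaluate inner: (+ 8 9) = 17
Evaluate root: (* 4 17) = 68
Result: 68


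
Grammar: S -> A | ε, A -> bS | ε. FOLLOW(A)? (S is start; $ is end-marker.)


$ ∈ FOLLOW(S). For each A -> αBβ: add FIRST(β)\{ε} to FOLLOW(B); if β nullable, add FOLLOW(A).
FOLLOW(A) = {$}


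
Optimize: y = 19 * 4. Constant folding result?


19 * 4 = 76 at compile time
Optimized: y = 76


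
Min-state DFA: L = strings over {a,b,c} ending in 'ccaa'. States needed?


Track the longest suffix of input matching a prefix of 'ccaa': 5 classes (prefixes of length 0..4)
Minimal DFA: 5 states


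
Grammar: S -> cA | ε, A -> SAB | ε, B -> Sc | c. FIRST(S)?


Per alternative of S: FIRST(cA) = {c}; FIRST(ε) = {ε}
FIRST(S) = {c, ε}


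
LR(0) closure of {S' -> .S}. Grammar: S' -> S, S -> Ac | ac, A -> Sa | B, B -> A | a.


Start: S' -> .S
For each item with dot before a nonterminal B, add B -> .γ for every B-production
Closure: [S' -> .S, S -> .Ac, S -> .ac, A -> .Sa, A -> .B, B -> .A, B -> .a]


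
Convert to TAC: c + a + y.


Break into single-operator statements:
t1 = c + a
t2 = t1 + y


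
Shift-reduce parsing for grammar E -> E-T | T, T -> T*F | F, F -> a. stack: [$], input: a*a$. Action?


no handle on stack; shift 'a'
Action: shift


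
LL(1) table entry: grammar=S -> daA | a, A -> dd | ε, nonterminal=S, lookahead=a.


For [S, a]: 'a' ∈ FIRST(a)
Entry: S -> a


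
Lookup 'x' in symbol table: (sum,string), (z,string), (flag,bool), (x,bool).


Lookup 'x' → type bool


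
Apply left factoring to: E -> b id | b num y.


Common prefix: 'b'
Factored: E -> b E', E' -> id | num y


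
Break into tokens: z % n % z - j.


Scan left to right, longest-match per lexeme
Tokens: ID(z), OP(%), ID(n), OP(%), ID(z), OP(-), ID(j)


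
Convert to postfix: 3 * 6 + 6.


Left to right (same or higher precedence on left)
Postfix: 3 6 * 6 +


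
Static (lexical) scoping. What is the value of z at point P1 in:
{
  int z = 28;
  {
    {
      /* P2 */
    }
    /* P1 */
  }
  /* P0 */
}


P1's block does not declare z; resolves to the enclosing declaration at depth 0
z = 28


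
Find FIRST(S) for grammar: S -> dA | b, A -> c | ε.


Per alternative of S: FIRST(dA) = {d}; FIRST(b) = {b}
FIRST(S) = {b, d}


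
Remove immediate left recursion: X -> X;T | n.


Left-recursive alternatives: X;T; non-recursive: n
Introduce X': X -> nX', X' -> ;TX' | ε


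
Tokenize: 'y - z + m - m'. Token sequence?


Scan left to right, longest-match per lexeme
Tokens: ID(y), OP(-), ID(z), OP(+), ID(m), OP(-), ID(m)


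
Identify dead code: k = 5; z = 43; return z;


k is assigned but never read
Dead: 'k = 5'


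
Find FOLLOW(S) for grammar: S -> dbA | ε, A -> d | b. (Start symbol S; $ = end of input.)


$ ∈ FOLLOW(S). For each A -> αBβ: add FIRST(β)\{ε} to FOLLOW(B); if β nullable, add FOLLOW(A).
FOLLOW(S) = {$}


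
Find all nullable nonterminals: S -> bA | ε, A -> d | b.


A nonterminal is nullable iff some alternative derives ε (directly, or every symbol in it is nullable)
Nullable: {S}


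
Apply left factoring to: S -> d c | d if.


Common prefix: 'd'
Factored: S -> d S', S' -> c | if


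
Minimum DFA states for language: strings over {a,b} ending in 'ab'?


Track the longest suffix of input matching a prefix of 'ab': 3 classes (prefixes of length 0..2)
Minimal DFA: 3 states


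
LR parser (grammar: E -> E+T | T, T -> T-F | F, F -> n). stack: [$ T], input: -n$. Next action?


shift '-' to continue T -> T-F
Action: shift


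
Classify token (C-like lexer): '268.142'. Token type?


Pattern: digits with a decimal point
Type: FLOAT_LITERAL


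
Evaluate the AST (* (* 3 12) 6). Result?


Evaluate inner: (* 3 12) = 36
Evaluate root: (* 36 6) = 216
Result: 216


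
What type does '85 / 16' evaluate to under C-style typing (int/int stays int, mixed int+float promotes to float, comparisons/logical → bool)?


Operand types: int / int
Rule: mixed int/float promotes to float; int/int stays int
Result type: int


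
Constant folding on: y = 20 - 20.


20 - 20 = 0 at compile time
Optimized: y = 0


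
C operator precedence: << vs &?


'<<' is shift (level 8); '&' is bitwise AND (level 5)
Higher level binds tighter
'<<' has higher precedence than '&'


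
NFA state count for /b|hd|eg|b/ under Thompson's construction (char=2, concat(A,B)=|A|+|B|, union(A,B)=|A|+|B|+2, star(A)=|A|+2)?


Syntax tree has 6 char leaf(s), 3 union(s), 0 star(s)
chars contribute 6×2 = 12; each union adds +2; each star adds +2
Total: 12 + 6 + 0 = 18 states


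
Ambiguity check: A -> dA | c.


right-linear, alternatives start with distinct terminals 'd' vs 'c': unique leftmost derivation
Unambiguous


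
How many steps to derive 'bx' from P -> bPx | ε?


Derivation: P => bPx => bx
Steps: 2


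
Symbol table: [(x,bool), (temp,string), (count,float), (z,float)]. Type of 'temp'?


Lookup 'temp' → type string


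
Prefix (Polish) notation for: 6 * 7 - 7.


left-to-right (same/higher precedence on left): tree is (- (* 6 7) 7)
Prefix: - * 6 7 7


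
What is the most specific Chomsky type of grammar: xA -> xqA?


LHS has context (more than one symbol) and |LHS| ≤ |RHS|
Classification: Type 1 (Context-Sensitive)


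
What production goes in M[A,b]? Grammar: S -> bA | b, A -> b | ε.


For [A, b]: 'b' ∈ FIRST(b)
Entry: A -> b


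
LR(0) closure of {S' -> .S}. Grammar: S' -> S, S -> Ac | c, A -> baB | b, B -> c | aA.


Start: S' -> .S
For each item with dot before a nonterminal B, add B -> .γ for every B-production
Closure: [S' -> .S, S -> .Ac, S -> .c, A -> .baB, A -> .b]


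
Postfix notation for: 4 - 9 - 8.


Left to right (same or higher precedence on left)
Postfix: 4 9 - 8 -


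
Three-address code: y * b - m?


Break into single-operator statements:
t1 = y * b
t2 = t1 - m


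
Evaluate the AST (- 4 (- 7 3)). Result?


Evaluate inner: (- 7 3) = 4
Evaluate root: (- 4 4) = 0
Result: 0


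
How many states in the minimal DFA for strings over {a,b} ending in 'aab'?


Track the longest suffix of input matching a prefix of 'aab': 4 classes (prefixes of length 0..3)
Minimal DFA: 4 states


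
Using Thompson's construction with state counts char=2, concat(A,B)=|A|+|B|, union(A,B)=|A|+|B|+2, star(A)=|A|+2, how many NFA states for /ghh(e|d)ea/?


Syntax tree has 7 char leaf(s), 1 union(s), 0 star(s)
chars contribute 7×2 = 14; each union adds +2; each star adds +2
Total: 14 + 2 + 0 = 16 states


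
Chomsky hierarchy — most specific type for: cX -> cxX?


LHS has context (more than one symbol) and |LHS| ≤ |RHS|
Classification: Type 1 (Context-Sensitive)


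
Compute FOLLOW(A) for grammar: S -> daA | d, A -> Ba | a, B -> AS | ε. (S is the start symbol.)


$ ∈ FOLLOW(S). For each A -> αBβ: add FIRST(β)\{ε} to FOLLOW(B); if β nullable, add FOLLOW(A).
FOLLOW(A) = {$, a, d}


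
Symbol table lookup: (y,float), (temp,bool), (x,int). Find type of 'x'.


Lookup 'x' → type int


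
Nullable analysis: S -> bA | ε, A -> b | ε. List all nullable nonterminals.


A nonterminal is nullable iff some alternative derives ε (directly, or every symbol in it is nullable)
Nullable: {A, S}


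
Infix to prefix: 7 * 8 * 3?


left-to-right (same/higher precedence on left): tree is (* (* 7 8) 3)
Prefix: * * 7 8 3


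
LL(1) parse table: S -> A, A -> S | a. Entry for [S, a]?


For [S, a]: 'a' ∈ FIRST(A)
Entry: S -> A


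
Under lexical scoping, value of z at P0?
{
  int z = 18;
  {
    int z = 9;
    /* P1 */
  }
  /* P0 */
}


z declared in the same block as P0
z = 18


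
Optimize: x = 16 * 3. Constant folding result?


16 * 3 = 48 at compile time
Optimized: x = 48


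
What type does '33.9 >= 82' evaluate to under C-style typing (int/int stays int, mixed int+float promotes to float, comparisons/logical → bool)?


Operand types: float >= int
Rule: comparison yields bool
Result type: bool


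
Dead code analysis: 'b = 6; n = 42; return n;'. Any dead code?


b is assigned but never read
Dead: 'b = 6'


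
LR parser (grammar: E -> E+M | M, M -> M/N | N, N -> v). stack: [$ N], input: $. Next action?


'N' (not preceded by M/) is the handle for M -> N
Action: reduce (M -> N)


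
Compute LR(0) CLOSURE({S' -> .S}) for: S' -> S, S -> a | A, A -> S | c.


Start: S' -> .S
For each item with dot before a nonterminal B, add B -> .γ for every B-production
Closure: [S' -> .S, S -> .a, S -> .A, A -> .S, A -> .c]


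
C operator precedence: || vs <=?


'<=' is relational (level 7); '||' is logical OR (level 1)
Higher level binds tighter
'<=' has higher precedence than '||'


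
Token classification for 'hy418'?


Pattern: letter/underscore followed by alphanumerics, not a keyword
Type: IDENTIFIER


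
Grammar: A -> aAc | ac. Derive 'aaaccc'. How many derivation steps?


Derivation: A => aAc => aaAcc => aaaccc
Steps: 3


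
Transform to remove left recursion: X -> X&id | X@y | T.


Left-recursive alternatives: X&id, X@y; non-recursive: T
Introduce X': X -> TX', X' -> &idX' | @yX' | ε


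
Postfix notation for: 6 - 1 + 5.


Left to right (same or higher precedence on left)
Postfix: 6 1 - 5 +


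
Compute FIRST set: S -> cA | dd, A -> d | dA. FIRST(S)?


Per alternative of S: FIRST(cA) = {c}; FIRST(dd) = {d}
FIRST(S) = {c, d}


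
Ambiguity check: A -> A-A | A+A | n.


'n-n+n' has two parse trees (no precedence encoded between - and +)
Ambiguous


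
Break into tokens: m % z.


Scan left to right, longest-match per lexeme
Tokens: ID(m), OP(%), ID(z)


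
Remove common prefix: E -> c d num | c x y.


Common prefix: 'c'
Factored: E -> c E', E' -> d num | x y


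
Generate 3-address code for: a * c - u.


Break into single-operator statements:
t1 = a * c
t2 = t1 - u


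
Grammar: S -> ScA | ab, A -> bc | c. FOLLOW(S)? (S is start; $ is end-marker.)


$ ∈ FOLLOW(S). For each A -> αBβ: add FIRST(β)\{ε} to FOLLOW(B); if β nullable, add FOLLOW(A).
FOLLOW(S) = {$, c}


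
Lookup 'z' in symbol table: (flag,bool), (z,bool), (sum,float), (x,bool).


Lookup 'z' → type bool


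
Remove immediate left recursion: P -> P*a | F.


Left-recursive alternatives: P*a; non-recursive: F
Introduce P': P -> FP', P' -> *aP' | ε


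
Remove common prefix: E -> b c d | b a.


Common prefix: 'b'
Factored: E -> b E', E' -> c d | a


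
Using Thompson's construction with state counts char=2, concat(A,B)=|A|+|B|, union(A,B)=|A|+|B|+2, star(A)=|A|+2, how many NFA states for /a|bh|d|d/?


Syntax tree has 5 char leaf(s), 3 union(s), 0 star(s)
chars contribute 5×2 = 10; each union adds +2; each star adds +2
Total: 10 + 6 + 0 = 16 states


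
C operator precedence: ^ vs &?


'&' is bitwise AND (level 5); '^' is bitwise XOR (level 4)
Higher level binds tighter
'&' has higher precedence than '^'


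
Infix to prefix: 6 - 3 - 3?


left-to-right (same/higher precedence on left): tree is (- (- 6 3) 3)
Prefix: - - 6 3 3


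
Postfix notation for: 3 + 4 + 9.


Left to right (same or higher precedence on left)
Postfix: 3 4 + 9 +


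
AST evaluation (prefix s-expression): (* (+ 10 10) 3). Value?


Evaluate inner: (+ 10 10) = 20
Evaluate root: (* 20 3) = 60
Result: 60


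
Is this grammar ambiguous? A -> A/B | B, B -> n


precedence layered via separate nonterminal B: deterministic
Unambiguous


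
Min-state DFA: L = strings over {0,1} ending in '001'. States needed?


Track the longest suffix of input matching a prefix of '001': 4 classes (prefixes of length 0..3)
Minimal DFA: 4 states


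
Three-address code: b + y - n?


Break into single-operator statements:
t1 = b + y
t2 = t1 - n


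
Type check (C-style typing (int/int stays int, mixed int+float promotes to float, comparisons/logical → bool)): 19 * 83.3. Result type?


Operand types: int * float
Rule: mixed int/float promotes to float; int/int stays int
Result type: float


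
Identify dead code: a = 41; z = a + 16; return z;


a is read by z's definition; z is returned
No dead code


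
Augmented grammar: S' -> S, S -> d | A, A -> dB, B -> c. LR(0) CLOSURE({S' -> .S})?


Start: S' -> .S
For each item with dot before a nonterminal B, add B -> .γ for every B-production
Closure: [S' -> .S, S -> .d, S -> .A, A -> .dB]


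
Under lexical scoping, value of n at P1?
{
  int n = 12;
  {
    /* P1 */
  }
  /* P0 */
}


P1's block does not declare n; resolves to the enclosing declaration at depth 0
n = 12
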